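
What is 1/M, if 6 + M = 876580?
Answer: 1/876574 ≈ 1.1408e-6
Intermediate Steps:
M = 876574 (M = -6 + 876580 = 876574)
1/M = 1/876574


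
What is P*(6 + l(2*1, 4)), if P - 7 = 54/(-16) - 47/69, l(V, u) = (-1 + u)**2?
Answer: 8125/184 ≈ 44.158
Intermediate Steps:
P = 1625/552 (P = 7 + (54/(-16) - 47/69) = 7 + (54*(-1/16) - 47*1/69) = 7 + (-27/8 - 47/69) = 7 - 2239/552 = 1625/552 ≈ 2.9438)
P*(6 + l(2*1, 4)) = 1625*(6 + (-1 + 4)**2)/552 = 1625*(6 + 3**2)/552 = 1625*(6 + 9)/552 = (1625/552)*15 = 8125/184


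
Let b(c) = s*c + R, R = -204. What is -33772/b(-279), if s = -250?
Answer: -16886/34773 ≈ -0.48561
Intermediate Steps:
b(c) = -204 - 250*c (b(c) = -250*c - 204 = -204 - 250*c)
-33772/b(-279) = -33772/(-204 - 250*(-279)) = -33772/(-204 + 69750) = -33772/69546 = -33772*1/69546 = -16886/34773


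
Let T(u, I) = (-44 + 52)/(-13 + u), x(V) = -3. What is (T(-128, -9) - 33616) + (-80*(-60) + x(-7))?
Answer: -4063487/141 ≈ -28819.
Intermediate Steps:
T(u, I) = 8/(-13 + u)
(T(-128, -9) - 33616) + (-80*(-60) + x(-7)) = (8/(-13 - 128) - 33616) + (-80*(-60) - 3) = (8/(-141) - 33616) + (4800 - 3) = (8*(-1/141) - 33616) + 4797 = (-8/141 - 33616) + 4797 = -4739864/141 + 4797 = -4063487/141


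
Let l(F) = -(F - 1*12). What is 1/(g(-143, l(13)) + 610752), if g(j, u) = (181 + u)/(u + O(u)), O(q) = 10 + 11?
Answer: 1/610761 ≈ 1.6373e-6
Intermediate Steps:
l(F) = 12 - F (l(F) = -(F - 12) = -(-12 + F) = 12 - F)
O(q) = 21
g(j, u) = (181 + u)/(21 + u) (g(j, u) = (181 + u)/(u + 21) = (181 + u)/(21 + u))
1/(g(-143, l(13)) + 610752) = 1/((181 + (12 - 1*13))/(21 + (12 - 1*13)) + 610752) = 1/((181 + (12 - 13))/(21 + (12 - 13)) + 610752) = 1/((181 - 1)/(21 - 1) + 610752) = 1/(180/20 + 610752) = 1/((1/20)*180 + 610752) = 1/(9 + 610752) = 1/610761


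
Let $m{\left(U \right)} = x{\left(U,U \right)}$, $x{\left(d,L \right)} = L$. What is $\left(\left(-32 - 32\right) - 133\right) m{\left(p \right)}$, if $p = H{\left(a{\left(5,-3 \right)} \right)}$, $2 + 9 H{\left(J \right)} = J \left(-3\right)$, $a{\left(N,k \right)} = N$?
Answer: $\frac{3349}{9} \approx 372.11$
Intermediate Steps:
$H{\left(J \right)} = - \frac{2}{9} - \frac{J}{3}$ ($H{\left(J \right)} = - \frac{2}{9} + \frac{J \left(-3\right)}{9} = - \frac{2}{9} + \frac{\left(-3\right) J}{9} = - \frac{2}{9} - \frac{J}{3}$)
$p = - \frac{17}{9}$ ($p = - \frac{2}{9} - \frac{5}{3} = - \frac{17}{9} \approx -1.8889$)
$m{\left(U \right)} = U$
$\left(\left(-32 - 32\right) - 133\right) m{\left(p \right)} = \left(\left(-32 - 32\right) - 133\right) \left(- \frac{17}{9}\right) = \left(-64 - 133\right) \left(- \frac{17}{9}\right) = \left(-197\right) \left(- \frac{17}{9}\right) = \frac{3349}{9}$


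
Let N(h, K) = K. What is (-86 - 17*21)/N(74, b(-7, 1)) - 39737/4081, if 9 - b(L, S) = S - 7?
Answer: -2403938/61215 ≈ -39.270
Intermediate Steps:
b(L, S) = 16 - S (b(L, S) = 9 - (S - 7) = 9 - (-7 + S) = 9 + (7 - S) = 16 - S)
(-86 - 17*21)/N(74, b(-7, 1)) - 39737/4081 = (-86 - 17*21)/(16 - 1*1) - 39737/4081 = (-86 - 357)/(16 - 1) - 39737*1/4081 = -443/15 - 39737/4081 = -2403938/61215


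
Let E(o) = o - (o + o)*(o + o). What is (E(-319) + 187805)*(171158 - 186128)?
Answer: 3286783260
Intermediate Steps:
E(o) = o - 4*o² (E(o) = o - 2*o*2*o = o - 4*o²)
(E(-319) + 187805)*(171158 - 186128) = (-319*(1 - 4*(-319)) + 187805)*(171158 - 186128) = (-319*(1 + 1276) + 187805)*(-14970) = (-319*1277 + 187805)*(-14970) = (-407363 + 187805)*(-14970) = -219558*(-14970) = 3286783260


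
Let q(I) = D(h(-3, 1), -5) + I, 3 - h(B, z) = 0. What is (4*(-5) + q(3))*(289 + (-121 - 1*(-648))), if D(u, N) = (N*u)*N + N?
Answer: 43248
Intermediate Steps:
h(B, z) = 3 (h(B, z) = 3 - 1*0 = 3 + 0 = 3)
D(u, N) = N + u*N² (D(u, N) = u*N² + N = N + u*N²)
q(I) = 70 + I (q(I) = -5*(1 - 5*3) + I = -5*(1 - 15) + I = -5*(-14) + I = 70 + I)
(4*(-5) + q(3))*(289 + (-121 - 1*(-648))) = (4*(-5) + (70 + 3))*(289 + (-121 - 1*(-648))) = (-20 + 73)*(289 + (-121 + 648)) = 53*(289 + 527) = 53*816 = 43248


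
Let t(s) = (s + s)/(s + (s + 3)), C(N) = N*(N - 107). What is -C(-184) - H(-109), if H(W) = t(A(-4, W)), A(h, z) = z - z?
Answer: -53544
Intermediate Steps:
A(h, z) = 0
C(N) = N*(-107 + N)
t(s) = 2*s/(3 + 2*s) (t(s) = (2*s)/(s + (3 + s)) = (2*s)/(3 + 2*s) = 2*s/(3 + 2*s))
H(W) = 0 (H(W) = 2*0/(3 + 2*0) = 2*0/(3 + 0) = 2*0/3 = 2*0*(1/3) = 0)
-C(-184) - H(-109) = -(-184)*(-107 - 184) - 1*0 = -(-184)*(-291) + 0 = -1*53544 + 0 = -53544 + 0 = -53544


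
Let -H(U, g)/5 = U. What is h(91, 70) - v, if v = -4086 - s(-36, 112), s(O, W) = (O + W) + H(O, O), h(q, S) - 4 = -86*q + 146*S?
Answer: 6740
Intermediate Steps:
h(q, S) = 4 - 86*q + 146*S (h(q, S) = 4 + (-86*q + 146*S) = 4 - 86*q + 146*S)
H(U, g) = -5*U
s(O, W) = W - 4*O (s(O, W) = (O + W) - 5*O = W - 4*O)
v = -4342 (v = -4086 - (112 - 4*(-36)) = -4086 - (112 + 144) = -4086 - 1*256 = -4086 - 256 = -4342)
h(91, 70) - v = (4 - 86*91 + 146*70) - 1*(-4342) = (4 - 7826 + 10220) + 4342 = 2398 + 4342 = 6740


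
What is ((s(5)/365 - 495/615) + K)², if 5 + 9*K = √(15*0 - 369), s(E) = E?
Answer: (36277 - 8979*I*√41)²/725601969 ≈ -2.7419 - 5.7489*I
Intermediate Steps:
K = -5/9 + I*√41/3 (K = -5/9 + √(15*0 - 369)/9 = -5/9 + √(0 - 369)/9 = -5/9 + √(-369)/9 = -5/9 + (3*I*√41)/9 = -5/9 + I*√41/3 ≈ -0.55556 + 2.1344*I)
((s(5)/365 - 495/615) + K)² = ((5/365 - 495/615) + (-5/9 + I*√41/3))² = ((5*(1/365) - 495*1/615) + (-5/9 + I*√41/3))² = ((1/73 - 33/41) + (-5/9 + I*√41/3))² = (-2368/2993 + (-5/9 + I*√41/3))² = (-36277/26937 + I*√41/3)²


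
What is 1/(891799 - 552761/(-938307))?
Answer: 938307/836781797054 ≈ 1.1213e-6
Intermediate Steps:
1/(891799 - 552761/(-938307)) = 1/(891799 - 552761*(-1/938307)) = 1/(891799 + 552761/938307) = 1/(836781797054/938307) = 938307/836781797054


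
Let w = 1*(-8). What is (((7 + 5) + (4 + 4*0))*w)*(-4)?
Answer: 512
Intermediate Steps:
w = -8
(((7 + 5) + (4 + 4*0))*w)*(-4) = (((7 + 5) + (4 + 4*0))*(-8))*(-4) = ((12 + (4 + 0))*(-8))*(-4) = ((12 + 4)*(-8))*(-4) = (16*(-8))*(-4) = -128*(-4) = 512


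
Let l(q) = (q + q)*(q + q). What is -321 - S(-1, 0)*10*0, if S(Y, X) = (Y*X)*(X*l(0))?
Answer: -321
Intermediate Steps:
l(q) = 4*q² (l(q) = (2*q)*(2*q) = 4*q²)
S(Y, X) = 0 (S(Y, X) = (Y*X)*(X*(4*0²)) = (X*Y)*(X*(4*0)) = (X*Y)*(X*0) = (X*Y)*0 = 0)
-321 - S(-1, 0)*10*0 = -321 - 0*10*0 = -321 - 0*0 = -321 - 1*0 = -321 + 0 = -321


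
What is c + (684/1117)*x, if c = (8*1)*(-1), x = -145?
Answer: -108116/1117 ≈ -96.791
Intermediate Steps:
c = -8 (c = 8*(-1) = -8)
c + (684/1117)*x = -8 + (684/1117)*(-145) = -8 - 99180/1117 = -108116/1117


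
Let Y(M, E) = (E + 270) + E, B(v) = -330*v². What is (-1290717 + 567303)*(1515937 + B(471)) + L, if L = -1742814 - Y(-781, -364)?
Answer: 51862700316146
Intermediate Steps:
Y(M, E) = 270 + 2*E (Y(M, E) = (270 + E) + E = 270 + 2*E)
L = -1742356 (L = -1742814 - (270 + 2*(-364)) = -1742814 - (270 - 728) = -1742814 - 1*(-458) = -1742814 + 458 = -1742356)
(-1290717 + 567303)*(1515937 + B(471)) + L = (-1290717 + 567303)*(1515937 - 330*471²) - 1742356 = -723414*(1515937 - 330*221841) - 1742356 = -723414*(1515937 - 73207530) - 1742356 = -723414*(-71691593) - 1742356 = 51862702058502 - 1742356 = 51862700316146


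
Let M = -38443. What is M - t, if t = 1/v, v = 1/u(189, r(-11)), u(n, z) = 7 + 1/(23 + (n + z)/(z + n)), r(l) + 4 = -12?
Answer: -922801/24 ≈ -38450.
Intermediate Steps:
r(l) = -16 (r(l) = -4 - 12 = -16)
u(n, z) = 169/24 (u(n, z) = 7 + 1/(23 + (n + z)/(n + z)) = 7 + 1/(23 + 1) = 7 + 1/24 = 169/24)
v = 24/169 (v = 1/(169/24) = 24/169 ≈ 0.14201)
t = 169/24 (t = 1/(24/169) = 169/24 ≈ 7.0417)
M - t = -38443 - 1*169/24 = -38443 - 169/24 = -922801/24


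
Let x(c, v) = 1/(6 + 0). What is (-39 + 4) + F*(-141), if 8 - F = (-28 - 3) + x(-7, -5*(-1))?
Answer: -11021/2 ≈ -5510.5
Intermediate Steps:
x(c, v) = 1/6
F = 233/6 (F = 8 - ((-28 - 3) + 1/6) = 8 - (-31 + 1/6) = 8 - 1*(-185/6) = 8 + 185/6 = 233/6 ≈ 38.833)
(-39 + 4) + F*(-141) = (-39 + 4) + (233/6)*(-141) = -35 - 10951/2 = -11021/2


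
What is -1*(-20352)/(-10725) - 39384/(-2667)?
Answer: 40901624/3178175 ≈ 12.870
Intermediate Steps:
-1*(-20352)/(-10725) - 39384/(-2667) = 20352*(-1/10725) - 39384*(-1/2667) = -6784/3575 + 13128/889 = 40901624/3178175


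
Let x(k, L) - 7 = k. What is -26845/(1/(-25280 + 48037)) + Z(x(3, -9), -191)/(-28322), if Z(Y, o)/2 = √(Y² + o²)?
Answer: -610911665 - √36581/14161 ≈ -6.1091e+8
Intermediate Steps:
x(k, L) = 7 + k
Z(Y, o) = 2*√(Y² + o²)
-26845/(1/(-25280 + 48037)) + Z(x(3, -9), -191)/(-28322) = -26845/(1/(-25280 + 48037)) + (2*√((7 + 3)² + (-191)²))/(-28322) = -26845/(1/22757) + (2*√(10² + 36481))*(-1/28322) = -26845/1/22757 + (2*√(100 + 36481))*(-1/28322) = -26845*22757 + (2*√36581)*(-1/28322) = -610911665 - √36581/14161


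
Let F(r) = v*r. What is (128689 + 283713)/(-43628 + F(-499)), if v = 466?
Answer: -206201/138081 ≈ -1.4933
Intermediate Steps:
F(r) = 466*r
(128689 + 283713)/(-43628 + F(-499)) = (128689 + 283713)/(-43628 + 466*(-499)) = 412402/(-43628 - 232534) = 412402/(-276162) = 412402*(-1/276162) = -206201/138081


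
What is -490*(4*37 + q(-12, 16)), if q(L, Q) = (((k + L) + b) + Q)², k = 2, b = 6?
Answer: -143080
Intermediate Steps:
q(L, Q) = (8 + L + Q)² (q(L, Q) = (((2 + L) + 6) + Q)² = ((8 + L) + Q)² = (8 + L + Q)²)
-490*(4*37 + q(-12, 16)) = -490*(4*37 + (8 - 12 + 16)²) = -490*(148 + 12²) = -490*(148 + 144) = -490*292 = -143080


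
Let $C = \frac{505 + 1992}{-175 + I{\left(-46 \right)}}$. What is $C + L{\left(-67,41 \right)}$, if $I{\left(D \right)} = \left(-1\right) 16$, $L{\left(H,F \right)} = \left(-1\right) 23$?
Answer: $- \frac{6890}{191} \approx -36.073$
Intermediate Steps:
$L{\left(H,F \right)} = -23$
$I{\left(D \right)} = -16$
$C = - \frac{2497}{191}$ ($C = \frac{505 + 1992}{-175 - 16} = \frac{2497}{-191} = 2497 \left(- \frac{1}{191}\right) = - \frac{2497}{191} \approx -13.073$)
$C + L{\left(-67,41 \right)} = - \frac{2497}{191} - 23 = - \frac{6890}{191}$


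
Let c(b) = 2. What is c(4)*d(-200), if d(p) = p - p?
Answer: 0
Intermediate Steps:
d(p) = 0
c(4)*d(-200) = 2*0 = 0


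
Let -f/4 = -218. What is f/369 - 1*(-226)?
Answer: 84266/369 ≈ 228.36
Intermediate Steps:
f = 872 (f = -4*(-218) = 872)
f/369 - 1*(-226) = 872/369 - 1*(-226) = 872*(1/369) + 226 = 872/369 + 226 = 84266/369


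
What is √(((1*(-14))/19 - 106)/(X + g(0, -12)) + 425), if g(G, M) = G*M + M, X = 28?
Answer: √604067/38 ≈ 20.453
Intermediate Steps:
g(G, M) = M + G*M
√(((1*(-14))/19 - 106)/(X + g(0, -12)) + 425) = √(((1*(-14))/19 - 106)/(28 - 12*(1 + 0)) + 425) = √((-14*1/19 - 106)/(28 - 12*1) + 425) = √((-14/19 - 106)/(28 - 12) + 425) = √(-2028/19/16 + 425) = √(-2028/19*1/16 + 425) = √(-507/76 + 425) = √(31793/76) = √604067/38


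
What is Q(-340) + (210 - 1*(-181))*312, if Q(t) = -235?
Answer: 121757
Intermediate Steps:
Q(-340) + (210 - 1*(-181))*312 = -235 + (210 - 1*(-181))*312 = -235 + (210 + 181)*312 = -235 + 391*312 = -235 + 121992 = 121757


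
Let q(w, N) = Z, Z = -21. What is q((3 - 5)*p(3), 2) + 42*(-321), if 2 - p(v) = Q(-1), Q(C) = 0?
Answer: -13503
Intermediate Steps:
p(v) = 2 (p(v) = 2 - 1*0 = 2 + 0 = 2)
q(w, N) = -21
q((3 - 5)*p(3), 2) + 42*(-321) = -21 + 42*(-321) = -21 - 13482 = -13503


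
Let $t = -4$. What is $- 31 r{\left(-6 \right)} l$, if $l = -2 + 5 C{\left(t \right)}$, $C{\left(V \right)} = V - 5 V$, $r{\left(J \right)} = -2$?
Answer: $4836$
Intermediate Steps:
$C{\left(V \right)} = - 4 V$
$l = 78$ ($l = -2 + 5 \left(\left(-4\right) \left(-4\right)\right) = -2 + 5 \cdot 16 = -2 + 80 = 78$)
$- 31 r{\left(-6 \right)} l = \left(-31\right) \left(-2\right) 78 = 62 \cdot 78 = 4836$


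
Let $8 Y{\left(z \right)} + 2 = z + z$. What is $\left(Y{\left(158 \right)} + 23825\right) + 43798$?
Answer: $\frac{270649}{4} \approx 67662.0$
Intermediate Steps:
$Y{\left(z \right)} = - \frac{1}{4} + \frac{z}{4}$ ($Y{\left(z \right)} = - \frac{1}{4} + \frac{z + z}{8} = - \frac{1}{4} + \frac{2 z}{8} = - \frac{1}{4} + \frac{z}{4}$)
$\left(Y{\left(158 \right)} + 23825\right) + 43798 = \left(\left(- \frac{1}{4} + \frac{1}{4} \cdot 158\right) + 23825\right) + 43798 = \left(\left(- \frac{1}{4} + \frac{79}{2}\right) + 23825\right) + 43798 = \left(\frac{157}{4} + 23825\right) + 43798 = \frac{95457}{4} + 43798 = \frac{270649}{4}$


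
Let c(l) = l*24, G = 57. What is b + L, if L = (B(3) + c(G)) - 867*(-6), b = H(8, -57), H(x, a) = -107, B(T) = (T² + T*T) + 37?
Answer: 6518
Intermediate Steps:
B(T) = 37 + 2*T² (B(T) = (T² + T²) + 37 = 2*T² + 37 = 37 + 2*T²)
b = -107
c(l) = 24*l
L = 6625 (L = ((37 + 2*3²) + 24*57) - 867*(-6) = ((37 + 2*9) + 1368) - 1*(-5202) = ((37 + 18) + 1368) + 5202 = (55 + 1368) + 5202 = 1423 + 5202 = 6625)
b + L = -107 + 6625 = 6518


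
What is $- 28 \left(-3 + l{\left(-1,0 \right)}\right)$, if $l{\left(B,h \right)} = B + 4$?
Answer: $0$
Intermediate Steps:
$l{\left(B,h \right)} = 4 + B$
$- 28 \left(-3 + l{\left(-1,0 \right)}\right) = - 28 \left(-3 + \left(4 - 1\right)\right) = - 28 \left(-3 + 3\right) = \left(-28\right) 0 = 0$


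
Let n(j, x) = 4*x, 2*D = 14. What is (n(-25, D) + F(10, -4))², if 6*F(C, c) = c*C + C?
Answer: 529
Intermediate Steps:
D = 7 (D = (½)*14 = 7)
F(C, c) = C/6 + C*c/6 (F(C, c) = (c*C + C)/6 = (C*c + C)/6 = (C + C*c)/6 = C/6 + C*c/6)
(n(-25, D) + F(10, -4))² = (4*7 + (⅙)*10*(1 - 4))² = (28 + (⅙)*10*(-3))² = (28 - 5)² = 23² = 529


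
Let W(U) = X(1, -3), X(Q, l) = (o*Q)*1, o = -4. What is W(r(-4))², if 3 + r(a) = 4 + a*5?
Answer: 16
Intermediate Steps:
r(a) = 1 + 5*a (r(a) = -3 + (4 + a*5) = -3 + (4 + 5*a) = 1 + 5*a)
X(Q, l) = -4*Q (X(Q, l) = -4*Q*1 = -4*Q)
W(U) = -4 (W(U) = -4*1 = -4)
W(r(-4))² = (-4)² = 16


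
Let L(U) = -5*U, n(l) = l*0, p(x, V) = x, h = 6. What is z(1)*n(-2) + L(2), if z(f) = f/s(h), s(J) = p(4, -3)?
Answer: -10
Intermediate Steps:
n(l) = 0
s(J) = 4
z(f) = f/4
z(1)*n(-2) + L(2) = ((¼)*1)*0 - 5*2 = (¼)*0 - 10 = 0 - 10 = -10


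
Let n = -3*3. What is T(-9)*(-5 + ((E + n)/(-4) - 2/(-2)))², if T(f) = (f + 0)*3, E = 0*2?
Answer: -1323/16 ≈ -82.688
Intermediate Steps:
E = 0
n = -9
T(f) = 3*f (T(f) = f*3 = 3*f)
T(-9)*(-5 + ((E + n)/(-4) - 2/(-2)))² = (3*(-9))*(-5 + ((0 - 9)/(-4) - 2/(-2)))² = -27*(-5 + (-9*(-¼) - 2*(-½)))² = -27*(-5 + (9/4 + 1))² = -27*(-5 + 13/4)² = -27*(-7/4)² = -27*49/16 = -1323/16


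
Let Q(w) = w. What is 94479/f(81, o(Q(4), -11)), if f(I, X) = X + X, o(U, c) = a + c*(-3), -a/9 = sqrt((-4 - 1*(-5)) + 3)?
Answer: 31493/10 ≈ 3149.3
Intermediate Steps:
a = -18 (a = -9*sqrt((-4 - 1*(-5)) + 3) = -9*sqrt((-4 + 5) + 3) = -9*sqrt(1 + 3) = -9*sqrt(4) = -9*2 = -18)
o(U, c) = -18 - 3*c (o(U, c) = -18 + c*(-3) = -18 - 3*c)
f(I, X) = 2*X
94479/f(81, o(Q(4), -11)) = 94479/((2*(-18 - 3*(-11)))) = 94479/((2*(-18 + 33))) = 94479/((2*15)) = 94479/30 = 94479*(1/30) = 31493/10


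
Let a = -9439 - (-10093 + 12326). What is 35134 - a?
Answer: 46806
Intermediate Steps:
a = -11672 (a = -9439 - 1*2233 = -9439 - 2233 = -11672)
35134 - a = 35134 - 1*(-11672) = 35134 + 11672 = 46806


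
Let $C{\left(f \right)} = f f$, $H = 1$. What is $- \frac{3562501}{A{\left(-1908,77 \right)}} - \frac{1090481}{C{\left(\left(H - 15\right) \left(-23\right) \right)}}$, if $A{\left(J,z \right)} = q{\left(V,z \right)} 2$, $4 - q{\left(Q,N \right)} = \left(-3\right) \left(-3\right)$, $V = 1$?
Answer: $\frac{26383103491}{74060} \approx 3.5624 \cdot 10^{5}$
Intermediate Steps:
$q{\left(Q,N \right)} = -5$ ($q{\left(Q,N \right)} = 4 - \left(-3\right) \left(-3\right) = 4 - 9 = -5$)
$C{\left(f \right)} = f^{2}$
$A{\left(J,z \right)} = -10$ ($A{\left(J,z \right)} = \left(-5\right) 2 = -10$)
$- \frac{3562501}{A{\left(-1908,77 \right)}} - \frac{1090481}{C{\left(\left(H - 15\right) \left(-23\right) \right)}} = - \frac{3562501}{-10} - \frac{1090481}{\left(\left(1 - 15\right) \left(-23\right)\right)^{2}} = \left(-3562501\right) \left(- \frac{1}{10}\right) - \frac{1090481}{\left(\left(-14\right) \left(-23\right)\right)^{2}} = \frac{3562501}{10} - \frac{1090481}{322^{2}} = \frac{3562501}{10} - \frac{1090481}{103684} = \frac{3562501}{10} - \frac{155783}{14812} = \frac{26383103491}{74060}$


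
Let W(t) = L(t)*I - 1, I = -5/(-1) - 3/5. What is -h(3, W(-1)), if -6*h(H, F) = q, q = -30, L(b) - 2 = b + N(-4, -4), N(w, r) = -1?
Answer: -5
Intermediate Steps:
L(b) = 1 + b (L(b) = 2 + (b - 1) = 2 + (-1 + b) = 1 + b)
I = 22/5 (I = -5*(-1) - 3*⅕ = 5 - ⅗ = 22/5 ≈ 4.4000)
W(t) = 17/5 + 22*t/5 (W(t) = (1 + t)*(22/5) - 1 = (22/5 + 22*t/5) - 1 = 17/5 + 22*t/5)
h(H, F) = 5 (h(H, F) = -⅙*(-30) = 5)
-h(3, W(-1)) = -1*5 = -5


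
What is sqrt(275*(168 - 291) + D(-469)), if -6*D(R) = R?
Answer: I*sqrt(1214886)/6 ≈ 183.7*I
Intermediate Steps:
D(R) = -R/6
sqrt(275*(168 - 291) + D(-469)) = sqrt(275*(168 - 291) - 1/6*(-469)) = sqrt(275*(-123) + 469/6) = sqrt(-33825 + 469/6) = sqrt(-202481/6) = I*sqrt(1214886)/6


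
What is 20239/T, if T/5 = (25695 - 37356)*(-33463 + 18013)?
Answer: 20239/900812250 ≈ 2.2467e-5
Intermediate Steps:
T = 900812250 (T = 5*((25695 - 37356)*(-33463 + 18013)) = 5*(-11661*(-15450)) = 5*180162450 = 900812250)
20239/T = 20239/900812250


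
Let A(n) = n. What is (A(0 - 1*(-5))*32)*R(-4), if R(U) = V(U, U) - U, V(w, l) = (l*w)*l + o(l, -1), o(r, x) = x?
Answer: -9760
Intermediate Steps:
V(w, l) = -1 + w*l**2 (V(w, l) = (l*w)*l - 1 = w*l**2 - 1 = -1 + w*l**2)
R(U) = -1 + U**3 - U (R(U) = (-1 + U*U**2) - U = (-1 + U**3) - U = -1 + U**3 - U)
(A(0 - 1*(-5))*32)*R(-4) = ((0 - 1*(-5))*32)*(-1 + (-4)**3 - 1*(-4)) = ((0 + 5)*32)*(-1 - 64 + 4) = (5*32)*(-61) = 160*(-61) = -9760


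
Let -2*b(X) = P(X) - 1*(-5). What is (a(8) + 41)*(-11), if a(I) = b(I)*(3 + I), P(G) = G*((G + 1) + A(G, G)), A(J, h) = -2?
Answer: 6479/2 ≈ 3239.5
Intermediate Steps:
P(G) = G*(-1 + G) (P(G) = G*((G + 1) - 2) = G*((1 + G) - 2) = G*(-1 + G))
b(X) = -5/2 - X*(-1 + X)/2 (b(X) = -(X*(-1 + X) - 1*(-5))/2 = -(X*(-1 + X) + 5)/2 = -(5 + X*(-1 + X))/2 = -5/2 - X*(-1 + X)/2)
a(I) = (3 + I)*(-5/2 + I/2 - I²/2) (a(I) = (-5/2 + I/2 - I²/2)*(3 + I) = (3 + I)*(-5/2 + I/2 - I²/2))
(a(8) + 41)*(-11) = (-(3 + 8)*(5 + 8*(-1 + 8))/2 + 41)*(-11) = (-½*11*(5 + 8*7) + 41)*(-11) = (-½*11*(5 + 56) + 41)*(-11) = (-½*11*61 + 41)*(-11) = (-671/2 + 41)*(-11) = -589/2*(-11) = 6479/2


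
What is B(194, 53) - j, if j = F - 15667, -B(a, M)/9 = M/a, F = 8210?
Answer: 1446181/194 ≈ 7454.5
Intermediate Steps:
B(a, M) = -9*M/a
j = -7457 (j = 8210 - 15667 = -7457)
B(194, 53) - j = -9*53/194 - 1*(-7457) = -9*53*1/194 + 7457 = -477/194 + 7457 = 1446181/194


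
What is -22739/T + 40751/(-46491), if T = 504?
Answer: -359232451/7810488 ≈ -45.994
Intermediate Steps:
-22739/T + 40751/(-46491) = -22739/504 + 40751/(-46491) = -22739*1/504 + 40751*(-1/46491) = -22739/504 - 40751/46491 = -359232451/7810488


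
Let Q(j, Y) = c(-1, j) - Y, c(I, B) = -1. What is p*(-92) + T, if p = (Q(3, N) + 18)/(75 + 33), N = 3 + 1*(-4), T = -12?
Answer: -82/3 ≈ -27.333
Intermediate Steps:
N = -1 (N = 3 - 4 = -1)
Q(j, Y) = -1 - Y
p = ⅙ (p = ((-1 - 1*(-1)) + 18)/(75 + 33) = ((-1 + 1) + 18)/108 = (0 + 18)*(1/108) = 18*(1/108) = ⅙ ≈ 0.16667)
p*(-92) + T = (⅙)*(-92) - 12 = -46/3 - 12 = -82/3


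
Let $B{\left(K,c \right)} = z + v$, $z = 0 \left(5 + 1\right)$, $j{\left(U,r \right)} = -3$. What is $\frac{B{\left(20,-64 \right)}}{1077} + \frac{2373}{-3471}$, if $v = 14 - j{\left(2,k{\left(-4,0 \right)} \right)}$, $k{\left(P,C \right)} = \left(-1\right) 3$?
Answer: $- \frac{832238}{1246089} \approx -0.66788$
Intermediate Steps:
$k{\left(P,C \right)} = -3$
$z = 0$ ($z = 0 \cdot 6 = 0$)
$v = 17$ ($v = 14 - -3 = 14 + 3 = 17$)
$B{\left(K,c \right)} = 17$ ($B{\left(K,c \right)} = 0 + 17 = 17$)
$\frac{B{\left(20,-64 \right)}}{1077} + \frac{2373}{-3471} = \frac{17}{1077} + \frac{2373}{-3471} = 17 \cdot \frac{1}{1077} + 2373 \left(- \frac{1}{3471}\right) = \frac{17}{1077} - \frac{791}{1157} = - \frac{832238}{1246089}$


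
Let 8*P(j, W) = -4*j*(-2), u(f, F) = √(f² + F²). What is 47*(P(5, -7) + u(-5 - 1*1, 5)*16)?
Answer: 235 + 752*√61 ≈ 6108.3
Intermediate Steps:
u(f, F) = √(F² + f²)
P(j, W) = j (P(j, W) = (-4*j*(-2))/8 = (8*j)/8 = j)
47*(P(5, -7) + u(-5 - 1*1, 5)*16) = 47*(5 + √(5² + (-5 - 1*1)²)*16) = 47*(5 + √(25 + (-5 - 1)²)*16) = 47*(5 + √(25 + (-6)²)*16) = 47*(5 + √(25 + 36)*16) = 47*(5 + √61*16) = 47*(5 + 16*√61) = 235 + 752*√61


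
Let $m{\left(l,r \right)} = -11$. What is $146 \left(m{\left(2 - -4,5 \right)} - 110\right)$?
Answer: $-17666$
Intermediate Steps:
$146 \left(m{\left(2 - -4,5 \right)} - 110\right) = 146 \left(-11 - 110\right) = 146 \left(-121\right) = -17666$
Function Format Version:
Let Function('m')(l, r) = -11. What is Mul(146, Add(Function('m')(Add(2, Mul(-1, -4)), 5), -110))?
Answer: -17666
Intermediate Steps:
Mul(146, Add(Function('m')(Add(2, Mul(-1, -4)), 5), -110)) = Mul(146, Add(-11, -110)) = Mul(146, -121) = -17666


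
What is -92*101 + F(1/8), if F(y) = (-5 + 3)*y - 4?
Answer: -37185/4 ≈ -9296.3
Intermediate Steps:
F(y) = -4 - 2*y (F(y) = -2*y - 4 = -4 - 2*y)
-92*101 + F(1/8) = -92*101 + (-4 - 2/8) = -9292 + (-4 - 2*⅛) = -9292 + (-4 - ¼) = -9292 - 17/4 = -37185/4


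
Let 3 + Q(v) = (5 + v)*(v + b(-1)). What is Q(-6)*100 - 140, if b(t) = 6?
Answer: -440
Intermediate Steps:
Q(v) = -3 + (5 + v)*(6 + v) (Q(v) = -3 + (5 + v)*(v + 6) = -3 + (5 + v)*(6 + v))
Q(-6)*100 - 140 = (27 + (-6)² + 11*(-6))*100 - 140 = (27 + 36 - 66)*100 - 140 = -3*100 - 140 = -300 - 140 = -440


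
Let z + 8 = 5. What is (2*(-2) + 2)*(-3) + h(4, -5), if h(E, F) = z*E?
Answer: -6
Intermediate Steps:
z = -3 (z = -8 + 5 = -3)
h(E, F) = -3*E
(2*(-2) + 2)*(-3) + h(4, -5) = (2*(-2) + 2)*(-3) - 3*4 = (-4 + 2)*(-3) - 12 = -2*(-3) - 12 = 6 - 12 = -6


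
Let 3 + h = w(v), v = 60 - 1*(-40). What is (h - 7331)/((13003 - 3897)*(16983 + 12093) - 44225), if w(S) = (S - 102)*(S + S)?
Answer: -7734/264721831 ≈ -2.9216e-5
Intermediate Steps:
v = 100 (v = 60 + 40 = 100)
w(S) = 2*S*(-102 + S) (w(S) = (-102 + S)*(2*S) = 2*S*(-102 + S))
h = -403 (h = -3 + 2*100*(-102 + 100) = -3 + 2*100*(-2) = -3 - 400 = -403)
(h - 7331)/((13003 - 3897)*(16983 + 12093) - 44225) = (-403 - 7331)/((13003 - 3897)*(16983 + 12093) - 44225) = -7734/(9106*29076 - 44225) = -7734/(264766056 - 44225) = -7734/264721831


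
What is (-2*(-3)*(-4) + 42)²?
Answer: 324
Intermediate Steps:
(-2*(-3)*(-4) + 42)² = (6*(-4) + 42)² = (-24 + 42)² = 18² = 324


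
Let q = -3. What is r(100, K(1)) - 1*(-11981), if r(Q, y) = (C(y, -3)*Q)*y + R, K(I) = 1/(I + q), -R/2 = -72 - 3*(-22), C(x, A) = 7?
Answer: 11643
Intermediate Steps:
R = 12 (R = -2*(-72 - 3*(-22)) = -2*(-72 + 66) = -2*(-6) = 12)
K(I) = 1/(-3 + I) (K(I) = 1/(I - 3) = 1/(-3 + I))
r(Q, y) = 12 + 7*Q*y (r(Q, y) = (7*Q)*y + 12 = 7*Q*y + 12 = 12 + 7*Q*y)
r(100, K(1)) - 1*(-11981) = (12 + 7*100/(-3 + 1)) - 1*(-11981) = (12 + 7*100/(-2)) + 11981 = (12 + 7*100*(-½)) + 11981 = (12 - 350) + 11981 = -338 + 11981 = 11643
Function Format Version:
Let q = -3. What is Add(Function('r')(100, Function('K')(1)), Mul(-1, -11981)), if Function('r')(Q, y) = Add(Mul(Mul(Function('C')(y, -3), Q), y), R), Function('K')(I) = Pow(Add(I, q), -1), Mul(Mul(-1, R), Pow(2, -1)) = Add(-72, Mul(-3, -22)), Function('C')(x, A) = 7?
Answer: 11643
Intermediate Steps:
R = 12 (R = Mul(-2, Add(-72, Mul(-3, -22))) = Mul(-2, Add(-72, 66)) = Mul(-2, -6) = 12)
Function('K')(I) = Pow(Add(-3, I), -1) (Function('K')(I) = Pow(Add(I, -3), -1) = Pow(Add(-3, I), -1))
Function('r')(Q, y) = Add(12, Mul(7, Q, y)) (Function('r')(Q, y) = Add(Mul(Mul(7, Q), y), 12) = Add(Mul(7, Q, y), 12) = Add(12, Mul(7, Q, y)))
Add(Function('r')(100, Function('K')(1)), Mul(-1, -11981)) = Add(Add(12, Mul(7, 100, Pow(Add(-3, 1), -1))), Mul(-1, -11981)) = Add(Add(12, Mul(7, 100, Pow(-2, -1))), 11981) = Add(Add(12, Mul(7, 100, Rational(-1, 2))), 11981) = Add(Add(12, -350), 11981) = Add(-338, 11981) = 11643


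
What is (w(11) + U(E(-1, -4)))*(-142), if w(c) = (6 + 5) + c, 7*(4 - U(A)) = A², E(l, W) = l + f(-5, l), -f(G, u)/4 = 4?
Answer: 15194/7 ≈ 2170.6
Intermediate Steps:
f(G, u) = -16 (f(G, u) = -4*4 = -16)
E(l, W) = -16 + l (E(l, W) = l - 16 = -16 + l)
U(A) = 4 - A²/7
w(c) = 11 + c
(w(11) + U(E(-1, -4)))*(-142) = ((11 + 11) + (4 - (-16 - 1)²/7))*(-142) = (22 + (4 - ⅐*(-17)²))*(-142) = (22 + (4 - ⅐*289))*(-142) = (22 + (4 - 289/7))*(-142) = (22 - 261/7)*(-142) = -107/7*(-142) = 15194/7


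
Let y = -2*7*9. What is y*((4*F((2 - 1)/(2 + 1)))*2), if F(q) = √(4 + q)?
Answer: -336*√39 ≈ -2098.3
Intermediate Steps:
y = -126 (y = -14*9 = -126)
y*((4*F((2 - 1)/(2 + 1)))*2) = -126*4*√(4 + (2 - 1)/(2 + 1))*2 = -126*4*√(4 + 1/3)*2 = -126*4*√(4 + 1*(⅓))*2 = -126*4*√(4 + ⅓)*2 = -126*4*√(13/3)*2 = -126*4*(√39/3)*2 = -126*4*√39/3*2 = -336*√39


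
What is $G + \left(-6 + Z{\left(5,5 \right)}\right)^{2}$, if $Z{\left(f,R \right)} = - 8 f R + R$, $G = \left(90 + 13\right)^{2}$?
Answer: $51010$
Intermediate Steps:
$G = 10609$ ($G = 103^{2} = 10609$)
$Z{\left(f,R \right)} = R - 8 R f$ ($Z{\left(f,R \right)} = - 8 R f + R = R - 8 R f$)
$G + \left(-6 + Z{\left(5,5 \right)}\right)^{2} = 10609 + \left(-6 + 5 \left(1 - 40\right)\right)^{2} = 10609 + \left(-6 + 5 \left(-39\right)\right)^{2} = 10609 + \left(-6 - 195\right)^{2} = 10609 + \left(-201\right)^{2} = 10609 + 40401 = 51010$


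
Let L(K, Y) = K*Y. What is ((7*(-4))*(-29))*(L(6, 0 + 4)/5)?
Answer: 19488/5 ≈ 3897.6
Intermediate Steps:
((7*(-4))*(-29))*(L(6, 0 + 4)/5) = ((7*(-4))*(-29))*((6*(0 + 4))/5) = (-28*(-29))*((6*4)*(⅕)) = 812*(24*(⅕)) = 812*(24/5) = 19488/5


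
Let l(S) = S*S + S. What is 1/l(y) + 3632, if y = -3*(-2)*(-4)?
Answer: 2004865/552 ≈ 3632.0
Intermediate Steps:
y = -24 (y = 6*(-4) = -24)
l(S) = S + S**2 (l(S) = S**2 + S = S + S**2)
1/l(y) + 3632 = 1/(-24*(1 - 24)) + 3632 = 1/(-24*(-23)) + 3632 = 1/552 + 3632 = 2004865/552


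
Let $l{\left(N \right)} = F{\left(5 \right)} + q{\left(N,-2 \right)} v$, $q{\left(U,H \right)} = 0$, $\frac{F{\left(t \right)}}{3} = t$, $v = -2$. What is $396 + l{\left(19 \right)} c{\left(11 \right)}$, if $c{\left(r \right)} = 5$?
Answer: $471$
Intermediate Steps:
$F{\left(t \right)} = 3 t$
$l{\left(N \right)} = 15$ ($l{\left(N \right)} = 3 \cdot 5 + 0 \left(-2\right) = 15 + 0 = 15$)
$396 + l{\left(19 \right)} c{\left(11 \right)} = 396 + 15 \cdot 5 = 396 + 75 = 471$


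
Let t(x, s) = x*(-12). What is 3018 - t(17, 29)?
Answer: 3222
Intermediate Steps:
t(x, s) = -12*x
3018 - t(17, 29) = 3018 - (-12)*17 = 3018 - 1*(-204) = 3018 + 204 = 3222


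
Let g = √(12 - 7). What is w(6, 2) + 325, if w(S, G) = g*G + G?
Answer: 327 + 2*√5 ≈ 331.47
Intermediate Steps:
g = √5 ≈ 2.2361
w(S, G) = G + G*√5 (w(S, G) = √5*G + G = G*√5 + G = G + G*√5)
w(6, 2) + 325 = 2*(1 + √5) + 325 = (2 + 2*√5) + 325 = 327 + 2*√5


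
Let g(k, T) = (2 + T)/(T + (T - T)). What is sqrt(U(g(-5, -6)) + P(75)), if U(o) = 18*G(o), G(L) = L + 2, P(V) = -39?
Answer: 3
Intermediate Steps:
g(k, T) = (2 + T)/T (g(k, T) = (2 + T)/(T + 0) = (2 + T)/T)
G(L) = 2 + L
U(o) = 36 + 18*o (U(o) = 18*(2 + o) = 36 + 18*o)
sqrt(U(g(-5, -6)) + P(75)) = sqrt((36 + 18*((2 - 6)/(-6))) - 39) = sqrt((36 + 18*(-1/6*(-4))) - 39) = sqrt((36 + 18*(2/3)) - 39) = sqrt((36 + 12) - 39) = sqrt(48 - 39) = sqrt(9) = 3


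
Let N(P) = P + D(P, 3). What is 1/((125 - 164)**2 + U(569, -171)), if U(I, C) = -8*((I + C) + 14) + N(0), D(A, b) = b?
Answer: -1/1772 ≈ -0.00056433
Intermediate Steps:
N(P) = 3 + P (N(P) = P + 3 = 3 + P)
U(I, C) = -109 - 8*C - 8*I (U(I, C) = -8*((I + C) + 14) + (3 + 0) = -8*((C + I) + 14) + 3 = -8*(14 + C + I) + 3 = (-112 - 8*C - 8*I) + 3 = -109 - 8*C - 8*I)
1/((125 - 164)**2 + U(569, -171)) = 1/((125 - 164)**2 + (-109 - 8*(-171) - 8*569)) = 1/((-39)**2 + (-109 + 1368 - 4552)) = 1/(1521 - 3293) = 1/(-1772) = -1/1772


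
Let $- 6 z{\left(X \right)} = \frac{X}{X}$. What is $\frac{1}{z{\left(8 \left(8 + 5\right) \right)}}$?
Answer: $-6$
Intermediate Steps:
$z{\left(X \right)} = - \frac{1}{6}$ ($z{\left(X \right)} = - \frac{X \frac{1}{X}}{6} = \left(- \frac{1}{6}\right) 1 = - \frac{1}{6}$)
$\frac{1}{z{\left(8 \left(8 + 5\right) \right)}} = \frac{1}{- \frac{1}{6}} = -6$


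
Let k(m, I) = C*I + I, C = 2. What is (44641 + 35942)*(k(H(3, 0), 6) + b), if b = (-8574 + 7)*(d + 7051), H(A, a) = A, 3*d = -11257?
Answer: -2277248128058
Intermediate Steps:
d = -11257/3 (d = (1/3)*(-11257) = -11257/3 ≈ -3752.3)
k(m, I) = 3*I (k(m, I) = 2*I + I = 3*I)
b = -84779032/3 (b = (-8574 + 7)*(-11257/3 + 7051) = -8567*9896/3 = -84779032/3 ≈ -2.8260e+7)
(44641 + 35942)*(k(H(3, 0), 6) + b) = (44641 + 35942)*(3*6 - 84779032/3) = 80583*(18 - 84779032/3) = 80583*(-84778978/3) = -2277248128058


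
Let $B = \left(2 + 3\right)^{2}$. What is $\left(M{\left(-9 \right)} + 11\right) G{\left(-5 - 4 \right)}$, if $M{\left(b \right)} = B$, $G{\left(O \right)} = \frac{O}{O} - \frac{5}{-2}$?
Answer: $126$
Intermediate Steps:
$G{\left(O \right)} = \frac{7}{2}$ ($G{\left(O \right)} = 1 - - \frac{5}{2} = 1 + \frac{5}{2} = \frac{7}{2}$)
$B = 25$ ($B = 5^{2} = 25$)
$M{\left(b \right)} = 25$
$\left(M{\left(-9 \right)} + 11\right) G{\left(-5 - 4 \right)} = \left(25 + 11\right) \frac{7}{2} = 36 \cdot \frac{7}{2} = 126$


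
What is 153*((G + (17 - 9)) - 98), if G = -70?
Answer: -24480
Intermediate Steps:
153*((G + (17 - 9)) - 98) = 153*((-70 + (17 - 9)) - 98) = 153*((-70 + 8) - 98) = 153*(-62 - 98) = 153*(-160) = -24480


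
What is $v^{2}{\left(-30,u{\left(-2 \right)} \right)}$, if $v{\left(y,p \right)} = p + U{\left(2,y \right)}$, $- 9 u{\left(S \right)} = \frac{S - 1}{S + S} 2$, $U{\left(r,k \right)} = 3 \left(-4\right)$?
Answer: $\frac{5329}{36} \approx 148.03$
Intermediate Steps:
$U{\left(r,k \right)} = -12$
$u{\left(S \right)} = - \frac{-1 + S}{9 S}$ ($u{\left(S \right)} = - \frac{\frac{S - 1}{S + S} 2}{9} = - \frac{\frac{-1 + S}{2 S} 2}{9} = - \frac{\frac{1}{S} \left(-1 + S\right)}{9} = - \frac{-1 + S}{9 S}$)
$v{\left(y,p \right)} = -12 + p$ ($v{\left(y,p \right)} = p - 12 = -12 + p$)
$v^{2}{\left(-30,u{\left(-2 \right)} \right)} = \left(-12 + \frac{1 - -2}{9 \left(-2\right)}\right)^{2} = \left(-12 + \frac{1}{9} \left(- \frac{1}{2}\right) \left(1 + 2\right)\right)^{2} = \left(-12 + \frac{1}{9} \left(- \frac{1}{2}\right) 3\right)^{2} = \left(-12 - \frac{1}{6}\right)^{2} = \left(- \frac{73}{6}\right)^{2} = \frac{5329}{36}$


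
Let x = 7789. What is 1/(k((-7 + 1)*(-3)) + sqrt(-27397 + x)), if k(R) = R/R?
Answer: 1/19609 - 2*I*sqrt(4902)/19609 ≈ 5.0997e-5 - 0.007141*I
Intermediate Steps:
k(R) = 1
1/(k((-7 + 1)*(-3)) + sqrt(-27397 + x)) = 1/(1 + sqrt(-27397 + 7789)) = 1/(1 + sqrt(-19608)) = 1/(1 + 2*I*sqrt(4902))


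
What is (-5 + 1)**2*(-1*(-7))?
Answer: 112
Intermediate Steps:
(-5 + 1)**2*(-1*(-7)) = (-4)**2*7 = 16*7 = 112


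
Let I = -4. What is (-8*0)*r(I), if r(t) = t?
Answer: 0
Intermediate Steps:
(-8*0)*r(I) = -8*0*(-4) = 0*(-4) = 0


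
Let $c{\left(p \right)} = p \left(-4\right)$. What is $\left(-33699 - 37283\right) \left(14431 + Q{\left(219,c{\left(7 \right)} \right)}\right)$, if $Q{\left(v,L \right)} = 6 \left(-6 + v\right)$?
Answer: $-1115056238$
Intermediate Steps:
$c{\left(p \right)} = - 4 p$
$Q{\left(v,L \right)} = -36 + 6 v$
$\left(-33699 - 37283\right) \left(14431 + Q{\left(219,c{\left(7 \right)} \right)}\right) = \left(-33699 - 37283\right) \left(14431 + \left(-36 + 6 \cdot 219\right)\right) = - 70982 \left(14431 + \left(-36 + 1314\right)\right) = - 70982 \left(14431 + 1278\right) = \left(-70982\right) 15709 = -1115056238$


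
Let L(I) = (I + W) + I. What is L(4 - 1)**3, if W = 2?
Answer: 512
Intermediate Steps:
L(I) = 2 + 2*I (L(I) = (I + 2) + I = (2 + I) + I = 2 + 2*I)
L(4 - 1)**3 = (2 + 2*(4 - 1))**3 = (2 + 2*3)**3 = (2 + 6)**3 = 8**3 = 512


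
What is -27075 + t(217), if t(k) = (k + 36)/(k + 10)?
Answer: -6145772/227 ≈ -27074.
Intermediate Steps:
t(k) = (36 + k)/(10 + k)
-27075 + t(217) = -27075 + (36 + 217)/(10 + 217) = -27075 + 253/227 = -6145772/227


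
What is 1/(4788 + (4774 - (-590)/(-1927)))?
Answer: 1927/18425384 ≈ 0.00010458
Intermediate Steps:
1/(4788 + (4774 - (-590)/(-1927))) = 1/(4788 + (4774 - (-590)*(-1)/1927)) = 1/(4788 + (4774 - 1*590/1927)) = 1/(4788 + (4774 - 590/1927)) = 1/(4788 + 9198908/1927) = 1/(18425384/1927) = 1927/18425384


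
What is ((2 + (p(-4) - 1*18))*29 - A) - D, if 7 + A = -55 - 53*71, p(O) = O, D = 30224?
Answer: -26979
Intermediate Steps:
A = -3825 (A = -7 + (-55 - 53*71) = -7 + (-55 - 3763) = -7 - 3818 = -3825)
((2 + (p(-4) - 1*18))*29 - A) - D = ((2 + (-4 - 1*18))*29 - 1*(-3825)) - 1*30224 = ((2 + (-4 - 18))*29 + 3825) - 30224 = ((2 - 22)*29 + 3825) - 30224 = (-20*29 + 3825) - 30224 = (-580 + 3825) - 30224 = 3245 - 30224 = -26979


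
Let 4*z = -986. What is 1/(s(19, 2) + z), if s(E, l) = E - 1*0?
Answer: -2/455 ≈ -0.0043956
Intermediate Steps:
z = -493/2 (z = (¼)*(-986) = -493/2 ≈ -246.50)
s(E, l) = E (s(E, l) = E + 0 = E)
1/(s(19, 2) + z) = 1/(19 - 493/2) = 1/(-455/2) = -2/455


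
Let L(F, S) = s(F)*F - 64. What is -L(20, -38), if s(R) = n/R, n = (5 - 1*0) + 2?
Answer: 57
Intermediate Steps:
n = 7 (n = (5 + 0) + 2 = 5 + 2 = 7)
s(R) = 7/R
L(F, S) = -57 (L(F, S) = (7/F)*F - 64 = 7 - 64 = -57)
-L(20, -38) = -1*(-57) = 57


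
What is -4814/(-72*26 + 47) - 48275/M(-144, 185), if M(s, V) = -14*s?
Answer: -78396851/3679200 ≈ -21.308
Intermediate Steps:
-4814/(-72*26 + 47) - 48275/M(-144, 185) = -4814/(-72*26 + 47) - 48275/((-14*(-144))) = -4814/(-1872 + 47) - 48275/2016 = -4814/(-1825) - 48275*1/2016 = -4814*(-1/1825) - 48275/2016 = 4814/1825 - 48275/2016 = -78396851/3679200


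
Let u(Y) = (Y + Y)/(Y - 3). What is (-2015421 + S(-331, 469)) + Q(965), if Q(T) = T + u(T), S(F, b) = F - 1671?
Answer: -969915333/481 ≈ -2.0165e+6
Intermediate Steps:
S(F, b) = -1671 + F
u(Y) = 2*Y/(-3 + Y) (u(Y) = (2*Y)/(-3 + Y) = 2*Y/(-3 + Y))
Q(T) = T + 2*T/(-3 + T)
(-2015421 + S(-331, 469)) + Q(965) = (-2015421 + (-1671 - 331)) + 965*(-1 + 965)/(-3 + 965) = (-2015421 - 2002) + 965*964/962 = -2017423 + 965*(1/962)*964 = -2017423 + 465130/481 = -969915333/481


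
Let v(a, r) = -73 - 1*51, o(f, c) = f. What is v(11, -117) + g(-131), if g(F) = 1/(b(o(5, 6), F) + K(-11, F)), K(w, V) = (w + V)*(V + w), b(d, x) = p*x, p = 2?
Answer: -2467847/19902 ≈ -124.00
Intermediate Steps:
v(a, r) = -124 (v(a, r) = -73 - 51 = -124)
b(d, x) = 2*x
K(w, V) = (V + w)² (K(w, V) = (V + w)*(V + w) = (V + w)²)
g(F) = 1/((-11 + F)² + 2*F) (g(F) = 1/(2*F + (F - 11)²) = 1/(2*F + (-11 + F)²) = 1/((-11 + F)² + 2*F))
v(11, -117) + g(-131) = -124 + 1/((-11 - 131)² + 2*(-131)) = -124 + 1/((-142)² - 262) = -124 + 1/(20164 - 262) = -124 + 1/19902 = -2467847/19902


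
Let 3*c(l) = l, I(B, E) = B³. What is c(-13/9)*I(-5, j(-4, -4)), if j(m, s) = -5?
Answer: 1625/27 ≈ 60.185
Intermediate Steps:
c(l) = l/3
c(-13/9)*I(-5, j(-4, -4)) = ((-13/9)/3)*(-5)³ = ((-13*⅑)/3)*(-125) = ((⅓)*(-13/9))*(-125) = -13/27*(-125) = 1625/27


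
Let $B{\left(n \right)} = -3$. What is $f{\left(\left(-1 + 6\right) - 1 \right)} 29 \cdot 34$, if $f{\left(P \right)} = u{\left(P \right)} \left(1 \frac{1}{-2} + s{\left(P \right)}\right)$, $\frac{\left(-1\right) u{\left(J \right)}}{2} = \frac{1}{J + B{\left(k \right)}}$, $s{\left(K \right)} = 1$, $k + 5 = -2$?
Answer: $-986$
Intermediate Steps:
$k = -7$ ($k = -5 - 2 = -7$)
$u{\left(J \right)} = - \frac{2}{-3 + J}$ ($u{\left(J \right)} = - \frac{2}{J - 3} = - \frac{2}{-3 + J}$)
$f{\left(P \right)} = - \frac{1}{-3 + P}$ ($f{\left(P \right)} = - \frac{2}{-3 + P} \left(1 \frac{1}{-2} + 1\right) = - \frac{2}{-3 + P} \left(1 \left(- \frac{1}{2}\right) + 1\right) = - \frac{2}{-3 + P} \left(- \frac{1}{2} + 1\right) = - \frac{2}{-3 + P} \frac{1}{2} = - \frac{1}{-3 + P}$)
$f{\left(\left(-1 + 6\right) - 1 \right)} 29 \cdot 34 = - \frac{1}{-3 + \left(\left(-1 + 6\right) - 1\right)} 29 \cdot 34 = - \frac{1}{-3 + \left(5 - 1\right)} 29 \cdot 34 = - \frac{1}{-3 + 4} \cdot 29 \cdot 34 = - 1^{-1} \cdot 29 \cdot 34 = \left(-1\right) 1 \cdot 29 \cdot 34 = \left(-1\right) 29 \cdot 34 = \left(-29\right) 34 = -986$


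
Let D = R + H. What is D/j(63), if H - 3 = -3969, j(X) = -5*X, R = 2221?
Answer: 349/63 ≈ 5.5397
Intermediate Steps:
H = -3966 (H = 3 - 3969 = -3966)
D = -1745 (D = 2221 - 3966 = -1745)
D/j(63) = -1745/((-5*63)) = -1745/(-315) = -1745*(-1/315) = 349/63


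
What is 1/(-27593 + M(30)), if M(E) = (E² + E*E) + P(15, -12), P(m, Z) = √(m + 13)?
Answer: -25793/665278821 - 2*√7/665278821 ≈ -3.8778e-5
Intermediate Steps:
P(m, Z) = √(13 + m)
M(E) = 2*√7 + 2*E² (M(E) = (E² + E*E) + √(13 + 15) = (E² + E²) + √28 = 2*E² + 2*√7 = 2*√7 + 2*E²)
1/(-27593 + M(30)) = 1/(-27593 + (2*√7 + 2*30²)) = 1/(-27593 + (2*√7 + 2*900)) = 1/(-27593 + (2*√7 + 1800)) = 1/(-27593 + (1800 + 2*√7)) = 1/(-25793 + 2*√7)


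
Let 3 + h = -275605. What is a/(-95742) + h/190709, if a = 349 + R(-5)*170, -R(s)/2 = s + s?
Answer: -27102229177/18258861078 ≈ -1.4843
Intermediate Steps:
R(s) = -4*s (R(s) = -2*(s + s) = -4*s)
a = 3749 (a = 349 - 4*(-5)*170 = 349 + 20*170 = 349 + 3400 = 3749)
h = -275608 (h = -3 - 275605 = -275608)
a/(-95742) + h/190709 = 3749/(-95742) - 275608/190709 = 3749*(-1/95742) - 275608*1/190709 = -3749/95742 - 275608/190709 = -27102229177/18258861078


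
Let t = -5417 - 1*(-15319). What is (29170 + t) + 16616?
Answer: 55688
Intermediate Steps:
t = 9902 (t = -5417 + 15319 = 9902)
(29170 + t) + 16616 = (29170 + 9902) + 16616 = 39072 + 16616 = 55688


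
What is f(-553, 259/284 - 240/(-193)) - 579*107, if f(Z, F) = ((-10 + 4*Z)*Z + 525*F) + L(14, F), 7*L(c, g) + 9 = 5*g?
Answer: 112030441686/95921 ≈ 1.1679e+6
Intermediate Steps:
L(c, g) = -9/7 + 5*g/7 (L(c, g) = -9/7 + (5*g)/7 = -9/7 + 5*g/7)
f(Z, F) = -9/7 + 3680*F/7 + Z*(-10 + 4*Z) (f(Z, F) = ((-10 + 4*Z)*Z + 525*F) + (-9/7 + 5*F/7) = (Z*(-10 + 4*Z) + 525*F) + (-9/7 + 5*F/7) = (525*F + Z*(-10 + 4*Z)) + (-9/7 + 5*F/7) = -9/7 + 3680*F/7 + Z*(-10 + 4*Z))
f(-553, 259/284 - 240/(-193)) - 579*107 = (-9/7 - 10*(-553) + 4*(-553)² + 3680*(259/284 - 240/(-193))/7) - 579*107 = (-9/7 + 5530 + 4*305809 + 3680*(259*(1/284) - 240*(-1/193))/7) - 61953 = (-9/7 + 5530 + 1223236 + 3680*(259/284 + 240/193)/7) - 61953 = (-9/7 + 5530 + 1223236 + (3680/7)*(118147/54812)) - 61953 = (-9/7 + 5530 + 1223236 + 108695240/95921) - 61953 = 117973035399/95921 - 61953 = 112030441686/95921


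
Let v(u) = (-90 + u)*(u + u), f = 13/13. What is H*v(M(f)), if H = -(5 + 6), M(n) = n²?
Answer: 1958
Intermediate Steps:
f = 1 (f = 13*(1/13) = 1)
v(u) = 2*u*(-90 + u) (v(u) = (-90 + u)*(2*u) = 2*u*(-90 + u))
H = -11 (H = -1*11 = -11)
H*v(M(f)) = -22*1²*(-90 + 1²) = -22*(-90 + 1) = -22*(-89) = -11*(-178) = 1958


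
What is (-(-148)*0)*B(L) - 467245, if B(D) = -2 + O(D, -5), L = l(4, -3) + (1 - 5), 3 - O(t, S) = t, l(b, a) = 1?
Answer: -467245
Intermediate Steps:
O(t, S) = 3 - t
L = -3 (L = 1 + (1 - 5) = 1 - 4 = -3)
B(D) = 1 - D (B(D) = -2 + (3 - D) = 1 - D)
(-(-148)*0)*B(L) - 467245 = (-(-148)*0)*(1 - 1*(-3)) - 467245 = (-74*0)*(1 + 3) - 467245 = 0*4 - 467245 = 0 - 467245 = -467245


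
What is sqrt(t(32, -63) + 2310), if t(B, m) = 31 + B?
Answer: sqrt(2373) ≈ 48.713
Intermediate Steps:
sqrt(t(32, -63) + 2310) = sqrt((31 + 32) + 2310) = sqrt(63 + 2310) = sqrt(2373)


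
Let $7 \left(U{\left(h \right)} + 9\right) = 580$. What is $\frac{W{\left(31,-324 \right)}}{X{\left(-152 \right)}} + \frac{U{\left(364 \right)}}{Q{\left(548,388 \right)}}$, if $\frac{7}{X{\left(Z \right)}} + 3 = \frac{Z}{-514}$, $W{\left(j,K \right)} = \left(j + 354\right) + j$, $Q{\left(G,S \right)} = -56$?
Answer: $- \frac{16323589}{100744} \approx -162.03$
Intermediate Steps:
$U{\left(h \right)} = \frac{517}{7}$ ($U{\left(h \right)} = -9 + \frac{1}{7} \cdot 580 = -9 + \frac{580}{7} = \frac{517}{7}$)
$W{\left(j,K \right)} = 354 + 2 j$ ($W{\left(j,K \right)} = \left(354 + j\right) + j = 354 + 2 j$)
$X{\left(Z \right)} = \frac{7}{-3 - \frac{Z}{514}}$ ($X{\left(Z \right)} = \frac{7}{-3 + \frac{Z}{-514}} = \frac{7}{-3 + Z \left(- \frac{1}{514}\right)} = \frac{7}{-3 - \frac{Z}{514}}$)
$\frac{W{\left(31,-324 \right)}}{X{\left(-152 \right)}} + \frac{U{\left(364 \right)}}{Q{\left(548,388 \right)}} = \frac{354 + 2 \cdot 31}{\left(-3598\right) \frac{1}{1542 - 152}} + \frac{517}{7 \left(-56\right)} = \frac{354 + 62}{\left(-3598\right) \frac{1}{1390}} + \frac{517}{7} \left(- \frac{1}{56}\right) = \frac{416}{\left(-3598\right) \frac{1}{1390}} - \frac{517}{392} = \frac{416}{- \frac{1799}{695}} - \frac{517}{392} = 416 \left(- \frac{695}{1799}\right) - \frac{517}{392} = - \frac{289120}{1799} - \frac{517}{392} = - \frac{16323589}{100744}$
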